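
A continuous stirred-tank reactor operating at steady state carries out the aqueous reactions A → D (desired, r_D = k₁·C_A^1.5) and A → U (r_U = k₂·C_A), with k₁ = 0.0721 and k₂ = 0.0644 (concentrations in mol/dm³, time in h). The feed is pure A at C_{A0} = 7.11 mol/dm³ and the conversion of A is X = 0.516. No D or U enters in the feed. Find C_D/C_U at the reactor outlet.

Exit C_A = C_{A0}(1−X) = 7.11×0.484 = 3.441 mol/dm³.
In a CSTR the entire volume is at exit conditions, so r_D = 0.0721×3.441^1.5 = 0.4603 and r_U = 0.0644×3.441 = 0.2216.
Overall selectivity = C_D/C_U = r_Dτ/(r_Uτ) = r_D/r_U = 2.08.

2.08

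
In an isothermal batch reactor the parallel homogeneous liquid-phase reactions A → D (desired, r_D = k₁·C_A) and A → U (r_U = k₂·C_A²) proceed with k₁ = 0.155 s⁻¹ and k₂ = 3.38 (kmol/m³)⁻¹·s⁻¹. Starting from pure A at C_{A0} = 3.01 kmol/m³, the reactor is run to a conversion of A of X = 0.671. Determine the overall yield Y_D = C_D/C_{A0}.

C_A = C_{A0}(1−X) = 0.9903 kmol/m³.
Along a PFR/batch, dC_D/dC_A = −r_D/(r_D+r_U) = −k₁/(k₁+k₂·C_A).
Integrating from C_{A0} to C_A: C_D = (0.155/3.38)·ln[(0.155+3.38·3.01)/(0.155+3.38·0.990)] = 0.04586·ln(10.33/3.502) = 0.04960 kmol/m³.
Y_D = C_D/C_{A0} = 0.04960/3.01 = 0.0165.

0.0165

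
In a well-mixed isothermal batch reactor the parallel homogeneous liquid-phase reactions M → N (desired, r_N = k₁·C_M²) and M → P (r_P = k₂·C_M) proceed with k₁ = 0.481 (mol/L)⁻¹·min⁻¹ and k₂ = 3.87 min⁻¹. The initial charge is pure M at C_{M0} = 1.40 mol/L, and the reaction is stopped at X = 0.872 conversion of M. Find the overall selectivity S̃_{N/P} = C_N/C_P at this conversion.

0.0964

C_M = C_{M0}(1−X) = 0.1792 mol/L.
Along a PFR/batch, dC_P/dC_M = −r_P/(r_N+r_P) = −k₂/(k₂+k₁·C_M).
Integrating from C_{M0} to C_M: C_P = (3.87/0.481)·ln[(3.87+0.481·1.40)/(3.87+0.481·0.179)] = 8.046·ln(4.543/3.956) = 1.113 mol/L.
Then C_N = (C_{M0}−C_M) − C_P = 1.221 − 1.113 = 0.1073 mol/L.
S̃_{N/P} = C_N/C_P = 0.1073/1.113 = 0.0964.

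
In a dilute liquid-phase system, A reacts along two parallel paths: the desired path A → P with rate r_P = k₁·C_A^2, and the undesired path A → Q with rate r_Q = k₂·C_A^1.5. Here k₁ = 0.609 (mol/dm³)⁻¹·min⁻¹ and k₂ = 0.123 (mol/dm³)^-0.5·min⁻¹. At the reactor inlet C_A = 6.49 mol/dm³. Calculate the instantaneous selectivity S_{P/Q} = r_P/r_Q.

S_{P/Q} = r_P/r_Q = (k₁·C_A^2)/(k₂·C_A^1.5) = (k₁/k₂)·C_A^0.5.
= (0.609×6.490^2) / (0.123×6.490^1.5) = 25.65/2.034 = 12.6.

12.6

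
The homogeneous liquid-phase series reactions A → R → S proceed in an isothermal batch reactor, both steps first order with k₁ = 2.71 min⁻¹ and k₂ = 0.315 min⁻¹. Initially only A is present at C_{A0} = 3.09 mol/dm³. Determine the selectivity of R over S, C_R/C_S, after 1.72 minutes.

For first-order series with pure A initially, C_R(t) = k₁C_{A0}/(k₂−k₁)·(e^(−k₁t) − e^(−k₂t)).
e^(−k₁t) = e^(−2.71×1.72) = e^(−4.661) = 0.009455; e^(−k₂t) = e^(−0.5418) = 0.5817.
C_R = 2.71×3.09/(0.315−2.71) × (0.009455−0.5817) = (-3.496)×(-0.5722) = 2.001 mol/dm³.
C_A = C_{A0}e^(−k₁t) = 0.02922 mol/dm³, so C_S = C_{A0}−C_A−C_R = 1.060 mol/dm³; C_R/C_S = 1.89.

1.89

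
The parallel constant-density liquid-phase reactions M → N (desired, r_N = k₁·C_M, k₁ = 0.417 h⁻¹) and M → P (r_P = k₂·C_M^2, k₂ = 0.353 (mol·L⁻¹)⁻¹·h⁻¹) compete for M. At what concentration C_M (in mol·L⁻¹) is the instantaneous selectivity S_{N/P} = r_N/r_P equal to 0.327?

S_{N/P} = (k₁/k₂)·C_M⁻¹ ⇒ C_M = (S·k₂/k₁)^(-1).
= (0.327×0.353/0.417)^(-1) = (0.2768)^(-1) = 3.61 mol·L⁻¹.

3.61 mol·L⁻¹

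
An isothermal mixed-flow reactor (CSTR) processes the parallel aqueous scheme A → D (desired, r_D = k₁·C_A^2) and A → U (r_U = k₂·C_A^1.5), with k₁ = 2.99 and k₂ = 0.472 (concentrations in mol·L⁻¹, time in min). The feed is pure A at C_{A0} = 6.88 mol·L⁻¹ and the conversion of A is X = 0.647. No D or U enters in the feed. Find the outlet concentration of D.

4.04 mol·L⁻¹

Exit C_A = C_{A0}(1−X) = 6.88×0.353 = 2.429 mol·L⁻¹.
In a CSTR the entire volume is at exit conditions, so r_D = 2.99×2.429^2 = 17.64 and r_U = 0.472×2.429^1.5 = 1.786.
Fraction of consumed A going to D: r_D/(r_D+r_U) = 0.9080.
C_D = 0.9080·C_{A0}·X = 0.9080×6.88×0.647 = 4.04 mol·L⁻¹.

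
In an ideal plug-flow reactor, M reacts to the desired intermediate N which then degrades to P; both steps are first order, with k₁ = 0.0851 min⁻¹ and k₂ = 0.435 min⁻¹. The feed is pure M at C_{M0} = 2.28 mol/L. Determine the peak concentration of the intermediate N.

At the optimum, C_{N,max}/C_{M0} = (k₁/k₂)^[k₂/(k₂−k₁)].
= (0.0851/0.435)^(0.435/(0.435−0.0851)) = (0.1956)^(1.243) = 0.1316.
C_{N,max} = 0.1316×2.28 = 0.300 mol/L.

0.300 mol/L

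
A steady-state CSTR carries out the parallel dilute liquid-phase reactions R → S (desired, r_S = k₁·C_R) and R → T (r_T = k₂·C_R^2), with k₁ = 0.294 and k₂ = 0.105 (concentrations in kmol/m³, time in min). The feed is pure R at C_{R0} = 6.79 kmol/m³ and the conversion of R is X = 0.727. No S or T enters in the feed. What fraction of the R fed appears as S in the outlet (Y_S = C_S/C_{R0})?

0.437

Exit C_R = C_{R0}(1−X) = 6.79×0.273 = 1.854 kmol/m³.
In a CSTR the entire volume is at exit conditions, so r_S = 0.294×1.854 = 0.5450 and r_T = 0.105×1.854^2 = 0.3608.
Fraction of consumed R going to S: r_S/(r_S+r_T) = 0.6017.
C_S = 0.6017·C_{R0}·X = 0.6017×6.79×0.727 = 2.97 kmol/m³; Y_S = C_S/C_{R0} = 0.437.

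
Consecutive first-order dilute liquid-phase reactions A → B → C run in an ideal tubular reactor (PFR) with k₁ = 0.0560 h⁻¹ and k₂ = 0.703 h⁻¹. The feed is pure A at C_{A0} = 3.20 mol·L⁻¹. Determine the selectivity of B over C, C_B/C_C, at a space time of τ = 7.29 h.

For first-order series with pure A initially, C_B(τ) = k₁C_{A0}/(k₂−k₁)·(e^(−k₁τ) − e^(−k₂τ)).
e^(−k₁τ) = e^(−0.0560×7.29) = e^(−0.4082) = 0.6648; e^(−k₂τ) = e^(−5.125) = 0.005947.
C_B = 0.0560×3.20/(0.703−0.0560) × (0.6648−0.005947) = 0.2770×0.6589 = 0.1825 mol·L⁻¹.
C_A = C_{A0}e^(−k₁τ) = 2.127 mol·L⁻¹, so C_C = C_{A0}−C_A−C_B = 0.8901 mol·L⁻¹; C_B/C_C = 0.205.

0.205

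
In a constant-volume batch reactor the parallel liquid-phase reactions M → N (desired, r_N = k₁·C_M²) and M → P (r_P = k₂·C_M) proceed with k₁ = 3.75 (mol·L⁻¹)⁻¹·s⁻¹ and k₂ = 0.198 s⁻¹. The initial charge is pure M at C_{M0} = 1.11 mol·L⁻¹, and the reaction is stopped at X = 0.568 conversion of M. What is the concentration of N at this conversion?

C_M = C_{M0}(1−X) = 0.4795 mol·L⁻¹.
Along a PFR/batch, dC_P/dC_M = −r_P/(r_N+r_P) = −k₂/(k₂+k₁·C_M).
Integrating from C_{M0} to C_M: C_P = (0.198/3.75)·ln[(0.198+3.75·1.11)/(0.198+3.75·0.480)] = 0.05280·ln(4.361/1.996) = 0.04125 mol·L⁻¹.
Then C_N = (C_{M0}−C_M) − C_P = 0.6305 − 0.04125 = 0.5892 mol·L⁻¹.

0.589 mol·L⁻¹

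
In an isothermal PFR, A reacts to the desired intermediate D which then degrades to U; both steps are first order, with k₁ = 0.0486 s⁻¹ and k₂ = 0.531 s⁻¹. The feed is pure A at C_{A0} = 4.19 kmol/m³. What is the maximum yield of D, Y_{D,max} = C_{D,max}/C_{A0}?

At the optimum, C_{D,max}/C_{A0} = (k₁/k₂)^[k₂/(k₂−k₁)].
= (0.0486/0.531)^(0.531/(0.531−0.0486)) = (0.09153)^(1.101) = 0.07193.

0.0719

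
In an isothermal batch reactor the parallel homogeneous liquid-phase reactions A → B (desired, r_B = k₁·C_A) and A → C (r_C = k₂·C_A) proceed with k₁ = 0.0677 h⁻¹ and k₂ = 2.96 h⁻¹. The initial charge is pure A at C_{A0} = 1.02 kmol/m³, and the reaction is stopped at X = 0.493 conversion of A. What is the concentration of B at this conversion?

C_A = C_{A0}(1−X) = 0.5171 kmol/m³.
Both paths are first order in A, so the instantaneous fraction to B is constant: dC_B/d(−C_A) = k₁/(k₁+k₂) = 0.02236.
C_B = 0.02236·(C_{A0}−C_A) = 0.02236×0.5029 = 0.0112 kmol/m³.

0.0112 kmol/m³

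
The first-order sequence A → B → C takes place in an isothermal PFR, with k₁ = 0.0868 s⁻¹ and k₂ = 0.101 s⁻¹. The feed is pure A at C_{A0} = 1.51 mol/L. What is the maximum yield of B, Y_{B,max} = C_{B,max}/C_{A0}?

0.340

For a first-order series the maximum intermediate yield is C_{B,max}/C_{A0} = (k₁/k₂)^[k₂/(k₂−k₁)].
= (0.0868/0.101)^(0.101/(0.101−0.0868)) = (0.8594)^(7.113) = 0.3404.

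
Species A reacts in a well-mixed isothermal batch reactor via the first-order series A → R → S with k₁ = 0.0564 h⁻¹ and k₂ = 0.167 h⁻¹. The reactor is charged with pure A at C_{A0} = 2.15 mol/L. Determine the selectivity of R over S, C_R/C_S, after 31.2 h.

0.114

For first-order series with pure A initially, C_R(t) = k₁C_{A0}/(k₂−k₁)·(e^(−k₁t) − e^(−k₂t)).
e^(−k₁t) = e^(−0.0564×31.2) = e^(−1.760) = 0.1721; e^(−k₂t) = e^(−5.210) = 0.005459.
C_R = 0.0564×2.15/(0.167−0.0564) × (0.1721−0.005459) = 1.096×0.1666 = 0.1827 mol/L.
C_A = C_{A0}e^(−k₁t) = 0.3700 mol/L, so C_S = C_{A0}−C_A−C_R = 1.597 mol/L; C_R/C_S = 0.114.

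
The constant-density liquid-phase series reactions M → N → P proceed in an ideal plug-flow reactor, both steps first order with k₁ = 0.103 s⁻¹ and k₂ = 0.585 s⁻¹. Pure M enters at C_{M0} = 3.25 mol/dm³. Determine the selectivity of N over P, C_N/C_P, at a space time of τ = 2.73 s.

0.929

For first-order series with pure M initially, C_N(τ) = k₁C_{M0}/(k₂−k₁)·(e^(−k₁τ) − e^(−k₂τ)).
e^(−k₁τ) = e^(−0.103×2.73) = e^(−0.2812) = 0.7549; e^(−k₂τ) = e^(−1.597) = 0.2025.
C_N = 0.103×3.25/(0.585−0.103) × (0.7549−0.2025) = 0.6945×0.5524 = 0.3836 mol/dm³.
C_M = C_{M0}e^(−k₁τ) = 2.453 mol/dm³, so C_P = C_{M0}−C_M−C_N = 0.4130 mol/dm³; C_N/C_P = 0.929.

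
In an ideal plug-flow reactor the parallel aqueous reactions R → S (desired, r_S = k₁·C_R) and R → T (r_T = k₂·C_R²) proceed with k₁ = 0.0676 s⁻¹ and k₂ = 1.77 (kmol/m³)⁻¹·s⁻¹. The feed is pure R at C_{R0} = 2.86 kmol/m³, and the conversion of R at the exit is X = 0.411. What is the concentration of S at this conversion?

0.0199 kmol/m³

C_R = C_{R0}(1−X) = 1.685 kmol/m³.
Along a PFR/batch, dC_S/dC_R = −r_S/(r_S+r_T) = −k₁/(k₁+k₂·C_R).
Integrating from C_{R0} to C_R: C_S = (0.0676/1.77)·ln[(0.0676+1.77·2.86)/(0.0676+1.77·1.68)] = 0.03819·ln(5.130/3.049) = 0.01987 kmol/m³.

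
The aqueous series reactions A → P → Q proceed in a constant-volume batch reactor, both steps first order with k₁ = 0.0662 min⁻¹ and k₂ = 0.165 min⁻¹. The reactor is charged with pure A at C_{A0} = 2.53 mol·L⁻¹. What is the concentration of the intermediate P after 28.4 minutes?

For first-order series with pure A initially, C_P(t) = k₁C_{A0}/(k₂−k₁)·(e^(−k₁t) − e^(−k₂t)).
e^(−k₁t) = e^(−0.0662×28.4) = e^(−1.880) = 0.1526; e^(−k₂t) = e^(−4.686) = 0.009224.
C_P = 0.0662×2.53/(0.165−0.0662) × (0.1526−0.009224) = 1.695×0.1434 = 0.2430 mol·L⁻¹.

0.243 mol·L⁻¹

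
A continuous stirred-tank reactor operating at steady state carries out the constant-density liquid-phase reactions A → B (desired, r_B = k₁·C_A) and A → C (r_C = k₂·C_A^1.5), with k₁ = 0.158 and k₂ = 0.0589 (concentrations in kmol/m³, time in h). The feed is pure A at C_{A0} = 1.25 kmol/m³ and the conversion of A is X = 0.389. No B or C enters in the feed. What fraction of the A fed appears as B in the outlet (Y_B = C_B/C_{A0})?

Exit C_A = C_{A0}(1−X) = 1.25×0.611 = 0.7637 kmol/m³.
Rates in a CSTR are evaluated at the outlet concentration: r_B = 0.158×0.7637 = 0.1207, r_C = 0.0589×0.7637^1.5 = 0.03931.
Fraction of consumed A going to B: r_B/(r_B+r_C) = 0.7543.
C_B = 0.7543·C_{A0}·X = 0.7543×1.25×0.389 = 0.367 kmol/m³; Y_B = C_B/C_{A0} = 0.293.

0.293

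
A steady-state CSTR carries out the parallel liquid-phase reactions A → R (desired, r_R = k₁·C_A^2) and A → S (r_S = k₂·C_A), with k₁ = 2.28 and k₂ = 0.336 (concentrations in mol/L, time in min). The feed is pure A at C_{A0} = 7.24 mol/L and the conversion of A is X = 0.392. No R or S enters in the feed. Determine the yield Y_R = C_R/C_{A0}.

0.379

Exit C_A = C_{A0}(1−X) = 7.24×0.608 = 4.402 mol/L.
A CSTR operates uniformly at the exit composition, giving r_R = 44.18 and r_S = 1.479 (each k·C_A^n at C_A = 4.402).
Fraction of consumed A going to R: r_R/(r_R+r_S) = 0.9676.
C_R = 0.9676·C_{A0}·X = 0.9676×7.24×0.392 = 2.75 mol/L; Y_R = C_R/C_{A0} = 0.379.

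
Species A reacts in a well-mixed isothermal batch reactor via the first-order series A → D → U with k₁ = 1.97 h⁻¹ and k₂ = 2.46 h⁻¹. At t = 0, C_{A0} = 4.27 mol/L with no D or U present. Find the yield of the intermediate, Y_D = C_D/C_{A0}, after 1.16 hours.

The intermediate concentration in a first-order A→B→C sequence is C_D = k₁C_{A0}(e^(−k₁t) − e^(−k₂t))/(k₂−k₁).
e^(−k₁t) = e^(−1.97×1.16) = e^(−2.285) = 0.1018; e^(−k₂t) = e^(−2.854) = 0.05764.
C_D = 1.97×4.27/(2.46−1.97) × (0.1018−0.05764) = 17.17×0.04412 = 0.7574 mol/L.
Y_D = C_D/C_{A0} = 0.7574/4.27 = 0.177.

0.177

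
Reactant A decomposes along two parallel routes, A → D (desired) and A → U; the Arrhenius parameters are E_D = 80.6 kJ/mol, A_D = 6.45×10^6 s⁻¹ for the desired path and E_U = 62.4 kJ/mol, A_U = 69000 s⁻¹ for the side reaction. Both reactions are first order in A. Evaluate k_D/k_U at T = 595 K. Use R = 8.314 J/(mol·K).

k_D/k_U = (A_D/A_U)·exp[−(E_D−E_U)/(RT)] = (A_D/A_U)·exp[(E_U−E_D)/(RT)].
(E_U−E_D)/(RT) = (62.4−80.6)×10³/(8.314×595) = -18200/4947 = -3.679.
k_D/k_U = (6.45×10^6/69000)·exp(-3.679) = 93.48 × 0.02525 = 2.36.
Since E_D > E_U, raising the temperature improves selectivity toward D.

2.36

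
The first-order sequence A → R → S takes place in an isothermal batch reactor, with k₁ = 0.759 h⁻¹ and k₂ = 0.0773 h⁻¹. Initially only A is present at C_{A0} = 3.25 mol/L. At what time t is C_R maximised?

3.35 h

Setting dC_R/dt = 0 gives t_opt = ln(k₂/k₁)/(k₂−k₁).
= ln(0.0773/0.759)/(0.0773−0.759) = ln(0.1018)/-0.6817 = -2.284/-0.6817 = 3.35 h.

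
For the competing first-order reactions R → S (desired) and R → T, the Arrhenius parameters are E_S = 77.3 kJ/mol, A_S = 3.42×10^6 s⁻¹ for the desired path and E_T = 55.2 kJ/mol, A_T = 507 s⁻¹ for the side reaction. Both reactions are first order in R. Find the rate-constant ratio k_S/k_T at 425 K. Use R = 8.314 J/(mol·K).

13.0

Since both paths have the same order in R, the concentration cancels and S_{S/T} = k_S/k_T = (A_S/A_T)·exp[(E_T−E_S)/(RT)].
(E_T−E_S)/(RT) = (55.2−77.3)×10³/(8.314×425) = -22100/3533 = -6.255.
k_S/k_T = (3.42×10^6/507)·exp(-6.255) = 6746 × 0.001922 = 13.0.
Since E_S > E_T, raising the temperature improves selectivity toward S.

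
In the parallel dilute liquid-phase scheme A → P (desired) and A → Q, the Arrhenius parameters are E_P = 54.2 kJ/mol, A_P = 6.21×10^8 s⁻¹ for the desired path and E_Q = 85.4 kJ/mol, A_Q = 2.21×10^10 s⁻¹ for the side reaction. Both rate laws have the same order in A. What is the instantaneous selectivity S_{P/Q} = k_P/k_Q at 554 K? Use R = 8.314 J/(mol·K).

24.6

With equal orders, S_{P/Q} = k_P/k_Q = (A_P/A_Q)·exp[(E_Q−E_P)/(RT)].
(E_Q−E_P)/(RT) = (85.4−54.2)×10³/(8.314×554) = 31200/4606 = 6.774.
k_P/k_Q = (6.21×10^8/2.21×10^10)·exp(6.774) = 0.02810 × 874.7 = 24.6.
Since E_P < E_Q, lowering the temperature improves selectivity toward P.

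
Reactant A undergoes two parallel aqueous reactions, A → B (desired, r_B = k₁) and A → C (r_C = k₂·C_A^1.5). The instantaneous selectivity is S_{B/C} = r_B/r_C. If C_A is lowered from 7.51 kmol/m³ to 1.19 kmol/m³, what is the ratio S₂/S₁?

S_{B/C} = (k₁/k₂)·C_A^-1.5, so S₂/S₁ = (C_{A,2}/C_{A,1})^-1.5.
= (1.19/7.51)^(-1.5) = (0.1585)^(-1.5) = 15.9.

15.9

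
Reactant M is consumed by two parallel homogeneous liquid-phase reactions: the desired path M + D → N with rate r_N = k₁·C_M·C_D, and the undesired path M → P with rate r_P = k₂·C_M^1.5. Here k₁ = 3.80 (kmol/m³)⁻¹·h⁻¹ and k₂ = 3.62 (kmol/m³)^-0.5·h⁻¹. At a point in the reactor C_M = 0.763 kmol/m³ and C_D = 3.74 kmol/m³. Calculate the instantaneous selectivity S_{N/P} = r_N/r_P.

4.49

S_{N/P} = r_N/r_P = (k₁·C_M·C_D)/(k₂·C_M^1.5) = (k₁/k₂)·C_M^-0.5·C_D.
= (3.80×0.7630×3.740) / (3.62×0.7630^1.5) = 10.84/2.413 = 4.49.
The undesired path is higher order in M, so low C_M (CSTR or dilute feed) favours N.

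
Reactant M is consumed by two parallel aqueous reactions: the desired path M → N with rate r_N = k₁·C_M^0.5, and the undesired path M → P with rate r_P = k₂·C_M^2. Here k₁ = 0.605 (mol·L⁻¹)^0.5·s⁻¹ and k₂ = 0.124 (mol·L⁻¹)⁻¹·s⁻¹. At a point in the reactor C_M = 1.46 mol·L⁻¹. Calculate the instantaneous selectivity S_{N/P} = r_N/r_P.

S_{N/P} = r_N/r_P = (k₁·C_M^0.5)/(k₂·C_M^2) = (k₁/k₂)·C_M^-1.5.
= (0.605×1.460^0.5) / (0.124×1.460^2) = 0.7310/0.2643 = 2.77.
The undesired path is higher order in M, so low C_M (CSTR or dilute feed) favours N.

2.77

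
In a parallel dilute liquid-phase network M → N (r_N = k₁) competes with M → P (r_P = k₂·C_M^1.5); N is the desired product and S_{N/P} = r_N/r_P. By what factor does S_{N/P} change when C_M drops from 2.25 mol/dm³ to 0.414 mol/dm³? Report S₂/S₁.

S_{N/P} = (k₁/k₂)·C_M^-1.5, so S₂/S₁ = (C_{M,2}/C_{M,1})^-1.5.
= (0.414/2.25)^(-1.5) = (0.1840)^(-1.5) = 12.7.
Selectivity toward N rises as C_M falls — low-concentration operation is favoured.

12.7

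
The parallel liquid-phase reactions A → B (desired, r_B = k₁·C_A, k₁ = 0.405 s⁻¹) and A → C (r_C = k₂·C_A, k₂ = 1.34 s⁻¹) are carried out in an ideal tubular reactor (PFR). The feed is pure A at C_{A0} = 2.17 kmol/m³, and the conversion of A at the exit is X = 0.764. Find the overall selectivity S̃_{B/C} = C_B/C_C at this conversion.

C_A = C_{A0}(1−X) = 0.5121 kmol/m³.
Both paths are first order in A, so the instantaneous fraction to B is constant: dC_B/d(−C_A) = k₁/(k₁+k₂) = 0.2321.
C_B = 0.2321·(C_{A0}−C_A) = 0.2321×1.658 = 0.385 kmol/m³.
C_C = (C_{A0}−C_A)−C_B = 1.273 kmol/m³; S̃_{B/C} = 0.3848/1.273 = 0.302.

0.302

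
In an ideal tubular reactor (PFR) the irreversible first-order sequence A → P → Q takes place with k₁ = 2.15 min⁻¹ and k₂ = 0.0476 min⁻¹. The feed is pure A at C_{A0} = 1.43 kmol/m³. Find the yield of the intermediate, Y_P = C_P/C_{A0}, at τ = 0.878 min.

0.826

The intermediate concentration in a first-order A→B→C sequence is C_P = k₁C_{A0}(e^(−k₁τ) − e^(−k₂τ))/(k₂−k₁).
e^(−k₁τ) = e^(−2.15×0.878) = e^(−1.888) = 0.1514; e^(−k₂τ) = e^(−0.04179) = 0.9591.
C_P = 2.15×1.43/(0.0476−2.15) × (0.1514−0.9591) = (-1.462)×(-0.8076) = 1.181 kmol/m³.
Y_P = C_P/C_{A0} = 1.181/1.43 = 0.826.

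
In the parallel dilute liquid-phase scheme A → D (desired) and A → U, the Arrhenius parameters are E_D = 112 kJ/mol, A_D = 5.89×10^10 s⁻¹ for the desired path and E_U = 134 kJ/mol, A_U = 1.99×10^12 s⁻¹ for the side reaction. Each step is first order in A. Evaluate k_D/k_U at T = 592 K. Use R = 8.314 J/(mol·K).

2.59

k_D/k_U = (A_D/A_U)·exp[−(E_D−E_U)/(RT)] = (A_D/A_U)·exp[(E_U−E_D)/(RT)].
(E_U−E_D)/(RT) = (134−112)×10³/(8.314×592) = 22000/4922 = 4.470.
k_D/k_U = (5.89×10^10/1.99×10^12)·exp(4.470) = 0.02960 × 87.34 = 2.59.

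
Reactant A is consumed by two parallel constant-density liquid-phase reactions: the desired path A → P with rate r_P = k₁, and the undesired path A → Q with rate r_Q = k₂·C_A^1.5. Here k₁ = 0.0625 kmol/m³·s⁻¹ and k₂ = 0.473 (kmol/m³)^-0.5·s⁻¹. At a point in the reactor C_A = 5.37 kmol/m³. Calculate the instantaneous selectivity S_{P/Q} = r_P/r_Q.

0.0106

S_{P/Q} = r_P/r_Q = (k₁)/(k₂·C_A^1.5) = (k₁/k₂)·C_A^-1.5.
= (0.0625) / (0.473×5.370^1.5) = 0.06250/5.886 = 0.0106.
The undesired path is higher order in A, so low C_A (CSTR or dilute feed) favours P.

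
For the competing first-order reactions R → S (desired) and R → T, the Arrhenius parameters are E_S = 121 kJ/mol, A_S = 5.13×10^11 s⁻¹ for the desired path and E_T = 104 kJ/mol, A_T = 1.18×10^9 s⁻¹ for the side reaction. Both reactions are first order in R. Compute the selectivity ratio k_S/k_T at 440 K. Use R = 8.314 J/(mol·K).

4.17

With equal orders, S_{S/T} = k_S/k_T = (A_S/A_T)·exp[(E_T−E_S)/(RT)].
(E_T−E_S)/(RT) = (104−121)×10³/(8.314×440) = -17000/3658 = -4.647.
k_S/k_T = (5.13×10^11/1.18×10^9)·exp(-4.647) = 434.7 × 0.009589 = 4.17.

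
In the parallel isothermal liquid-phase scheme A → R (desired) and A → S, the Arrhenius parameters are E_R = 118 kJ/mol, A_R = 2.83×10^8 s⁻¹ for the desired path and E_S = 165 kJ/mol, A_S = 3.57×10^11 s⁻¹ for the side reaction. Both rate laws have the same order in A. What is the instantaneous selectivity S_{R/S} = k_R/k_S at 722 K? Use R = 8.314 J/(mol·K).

1.99

k_R/k_S = (A_R/A_S)·exp[−(E_R−E_S)/(RT)] = (A_R/A_S)·exp[(E_S−E_R)/(RT)].
(E_S−E_R)/(RT) = (165−118)×10³/(8.314×722) = 47000/6003 = 7.830.
k_R/k_S = (2.83×10^8/3.57×10^11)·exp(7.830) = 7.927×10^-4 × 2514 = 1.99.
Since E_R < E_S, lowering the temperature improves selectivity toward R.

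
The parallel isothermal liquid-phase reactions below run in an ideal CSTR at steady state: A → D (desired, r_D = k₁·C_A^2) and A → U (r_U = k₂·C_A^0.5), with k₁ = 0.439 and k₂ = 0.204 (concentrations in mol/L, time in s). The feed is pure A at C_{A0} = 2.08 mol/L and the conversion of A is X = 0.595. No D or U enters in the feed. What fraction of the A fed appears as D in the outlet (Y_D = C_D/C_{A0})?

Exit C_A = C_{A0}(1−X) = 2.08×0.405 = 0.8424 mol/L.
A CSTR operates uniformly at the exit composition, giving r_D = 0.3115 and r_U = 0.1872 (each k·C_A^n at C_A = 0.8424).
Fraction of consumed A going to D: r_D/(r_D+r_U) = 0.6246.
C_D = 0.6246·C_{A0}·X = 0.6246×2.08×0.595 = 0.773 mol/L; Y_D = C_D/C_{A0} = 0.372.

0.372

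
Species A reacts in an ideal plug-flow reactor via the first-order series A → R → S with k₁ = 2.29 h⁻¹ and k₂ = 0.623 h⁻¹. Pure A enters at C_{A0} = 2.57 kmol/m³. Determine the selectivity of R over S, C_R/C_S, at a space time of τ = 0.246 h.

Solving the coupled first-order balances gives C_R(τ) = [k₁/(k₂−k₁)]·C_{A0}·(e^(−k₁τ) − e^(−k₂τ)).
e^(−k₁τ) = e^(−2.29×0.246) = e^(−0.5633) = 0.5693; e^(−k₂τ) = e^(−0.1533) = 0.8579.
C_R = 2.29×2.57/(0.623−2.29) × (0.5693−0.8579) = (-3.530)×(-0.2886) = 1.019 kmol/m³.
C_A = C_{A0}e^(−k₁τ) = 1.463 kmol/m³, so C_S = C_{A0}−C_A−C_R = 0.08798 kmol/m³; C_R/C_S = 11.6.

11.6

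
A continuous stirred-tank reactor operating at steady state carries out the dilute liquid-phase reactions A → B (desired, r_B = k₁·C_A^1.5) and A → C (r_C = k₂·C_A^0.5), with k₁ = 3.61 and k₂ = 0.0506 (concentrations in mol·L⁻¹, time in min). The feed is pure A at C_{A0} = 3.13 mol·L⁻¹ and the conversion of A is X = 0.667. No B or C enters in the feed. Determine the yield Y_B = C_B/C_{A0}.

0.658

Exit C_A = C_{A0}(1−X) = 3.13×0.333 = 1.042 mol·L⁻¹.
A CSTR operates uniformly at the exit composition, giving r_B = 3.841 and r_C = 0.05166 (each k·C_A^n at C_A = 1.042).
Fraction of consumed A going to B: r_B/(r_B+r_C) = 0.9867.
C_B = 0.9867·C_{A0}·X = 0.9867×3.13×0.667 = 2.06 mol·L⁻¹; Y_B = C_B/C_{A0} = 0.658.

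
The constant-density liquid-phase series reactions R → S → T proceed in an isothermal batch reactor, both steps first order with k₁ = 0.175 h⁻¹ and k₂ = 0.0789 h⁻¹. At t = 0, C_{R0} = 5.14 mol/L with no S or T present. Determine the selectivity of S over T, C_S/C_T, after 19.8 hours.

The intermediate concentration in a first-order A→B→C sequence is C_S = k₁C_{R0}(e^(−k₁t) − e^(−k₂t))/(k₂−k₁).
e^(−k₁t) = e^(−0.175×19.8) = e^(−3.465) = 0.03127; e^(−k₂t) = e^(−1.562) = 0.2097.
C_S = 0.175×5.14/(0.0789−0.175) × (0.03127−0.2097) = (-9.360)×(-0.1784) = 1.670 mol/L.
C_R = C_{R0}e^(−k₁t) = 0.1607 mol/L, so C_T = C_{R0}−C_R−C_S = 3.309 mol/L; C_S/C_T = 0.505.

0.505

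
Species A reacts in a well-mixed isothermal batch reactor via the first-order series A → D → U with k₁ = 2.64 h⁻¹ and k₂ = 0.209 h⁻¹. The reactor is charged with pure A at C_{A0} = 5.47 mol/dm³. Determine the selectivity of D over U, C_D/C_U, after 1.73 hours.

3.05

The intermediate concentration in a first-order A→B→C sequence is C_D = k₁C_{A0}(e^(−k₁t) − e^(−k₂t))/(k₂−k₁).
e^(−k₁t) = e^(−2.64×1.73) = e^(−4.567) = 0.01039; e^(−k₂t) = e^(−0.3616) = 0.6966.
C_D = 2.64×5.47/(0.209−2.64) × (0.01039−0.6966) = (-5.940)×(-0.6862) = 4.076 mol/dm³.
C_A = C_{A0}e^(−k₁t) = 0.05682 mol/dm³, so C_U = C_{A0}−C_A−C_D = 1.337 mol/dm³; C_D/C_U = 3.05.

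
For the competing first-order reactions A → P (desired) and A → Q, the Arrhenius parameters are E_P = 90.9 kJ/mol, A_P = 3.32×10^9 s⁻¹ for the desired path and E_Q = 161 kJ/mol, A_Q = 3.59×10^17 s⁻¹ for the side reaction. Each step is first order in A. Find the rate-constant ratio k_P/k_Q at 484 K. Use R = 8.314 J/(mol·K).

With equal orders, S_{P/Q} = k_P/k_Q = (A_P/A_Q)·exp[(E_Q−E_P)/(RT)].
(E_Q−E_P)/(RT) = (161−90.9)×10³/(8.314×484) = 70100/4024 = 17.42.
k_P/k_Q = (3.32×10^9/3.59×10^17)·exp(17.42) = 9.248×10^-9 × 3.678×10^7 = 0.340.

0.340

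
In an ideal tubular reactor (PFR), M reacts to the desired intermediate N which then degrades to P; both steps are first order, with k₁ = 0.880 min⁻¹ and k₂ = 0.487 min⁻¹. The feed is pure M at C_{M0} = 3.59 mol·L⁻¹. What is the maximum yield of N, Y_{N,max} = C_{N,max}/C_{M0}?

Evaluating C_N at τ_opt = ln(k₂/k₁)/(k₂−k₁) gives C_{N,max}/C_{M0} = (k₁/k₂)^[k₂/(k₂−k₁)].
= (0.880/0.487)^(0.487/(0.487−0.880)) = (1.807)^(-1.239) = 0.4804.

0.480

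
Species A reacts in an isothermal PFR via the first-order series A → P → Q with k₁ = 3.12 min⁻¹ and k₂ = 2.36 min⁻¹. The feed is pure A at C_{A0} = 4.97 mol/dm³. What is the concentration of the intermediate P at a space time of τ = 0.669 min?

The intermediate concentration in a first-order A→B→C sequence is C_P = k₁C_{A0}(e^(−k₁τ) − e^(−k₂τ))/(k₂−k₁).
e^(−k₁τ) = e^(−3.12×0.669) = e^(−2.087) = 0.1240; e^(−k₂τ) = e^(−1.579) = 0.2062.
C_P = 3.12×4.97/(2.36−3.12) × (0.1240−0.2062) = (-20.40)×(-0.08219) = 1.677 mol/dm³.

1.68 mol/dm³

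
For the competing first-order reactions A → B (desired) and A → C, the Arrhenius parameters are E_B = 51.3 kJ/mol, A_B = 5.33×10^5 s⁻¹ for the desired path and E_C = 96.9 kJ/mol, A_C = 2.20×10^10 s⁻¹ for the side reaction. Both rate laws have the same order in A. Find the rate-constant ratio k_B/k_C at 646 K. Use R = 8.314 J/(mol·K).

With equal orders, S_{B/C} = k_B/k_C = (A_B/A_C)·exp[(E_C−E_B)/(RT)].
(E_C−E_B)/(RT) = (96.9−51.3)×10³/(8.314×646) = 45600/5371 = 8.490.
k_B/k_C = (5.33×10^5/2.20×10^10)·exp(8.490) = 2.423×10^-5 × 4867 = 0.118.
Since E_B < E_C, lowering the temperature improves selectivity toward B.

0.118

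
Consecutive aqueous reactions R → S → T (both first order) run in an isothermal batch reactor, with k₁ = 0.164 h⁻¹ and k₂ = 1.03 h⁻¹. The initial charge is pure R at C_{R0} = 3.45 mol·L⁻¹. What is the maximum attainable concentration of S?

0.388 mol·L⁻¹

At the optimum, C_{S,max}/C_{R0} = (k₁/k₂)^[k₂/(k₂−k₁)].
= (0.164/1.03)^(1.03/(1.03−0.164)) = (0.1592)^(1.189) = 0.1124.
C_{S,max} = 0.1124×3.45 = 0.388 mol·L⁻¹.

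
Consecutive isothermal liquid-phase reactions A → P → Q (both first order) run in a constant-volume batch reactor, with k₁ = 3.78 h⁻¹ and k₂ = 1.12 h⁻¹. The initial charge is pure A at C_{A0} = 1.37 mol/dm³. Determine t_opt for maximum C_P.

Setting dC_P/dt = 0 gives t_opt = ln(k₂/k₁)/(k₂−k₁).
= ln(1.12/3.78)/(1.12−3.78) = ln(0.2963)/-2.660 = -1.216/-2.660 = 0.457 h.

0.457 h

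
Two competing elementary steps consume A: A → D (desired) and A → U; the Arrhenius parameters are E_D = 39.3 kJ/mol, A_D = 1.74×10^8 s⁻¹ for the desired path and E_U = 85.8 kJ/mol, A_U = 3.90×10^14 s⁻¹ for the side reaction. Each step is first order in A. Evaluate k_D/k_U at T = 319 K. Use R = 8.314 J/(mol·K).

With equal orders, S_{D/U} = k_D/k_U = (A_D/A_U)·exp[(E_U−E_D)/(RT)].
(E_U−E_D)/(RT) = (85.8−39.3)×10³/(8.314×319) = 46500/2652 = 17.53.
k_D/k_U = (1.74×10^8/3.90×10^14)·exp(17.53) = 4.462×10^-7 × 4.115×10^7 = 18.4.

18.4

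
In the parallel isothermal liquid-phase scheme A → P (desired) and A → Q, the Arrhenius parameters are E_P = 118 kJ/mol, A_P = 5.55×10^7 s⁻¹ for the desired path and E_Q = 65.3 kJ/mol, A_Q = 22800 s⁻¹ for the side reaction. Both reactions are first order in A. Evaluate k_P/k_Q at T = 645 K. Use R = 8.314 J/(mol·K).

0.131

Since both paths have the same order in A, the concentration cancels and S_{P/Q} = k_P/k_Q = (A_P/A_Q)·exp[(E_Q−E_P)/(RT)].
(E_Q−E_P)/(RT) = (65.3−118)×10³/(8.314×645) = -52700/5363 = -9.827.
k_P/k_Q = (5.55×10^7/22800)·exp(-9.827) = 2434 × 5.395×10^-5 = 0.131.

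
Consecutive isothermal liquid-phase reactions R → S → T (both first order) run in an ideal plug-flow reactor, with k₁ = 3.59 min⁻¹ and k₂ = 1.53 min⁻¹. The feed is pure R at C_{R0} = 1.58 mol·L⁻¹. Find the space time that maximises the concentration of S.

0.414 min

Setting dC_S/dτ = 0 gives τ_opt = ln(k₂/k₁)/(k₂−k₁).
= ln(1.53/3.59)/(1.53−3.59) = ln(0.4262)/-2.060 = -0.8529/-2.060 = 0.414 min.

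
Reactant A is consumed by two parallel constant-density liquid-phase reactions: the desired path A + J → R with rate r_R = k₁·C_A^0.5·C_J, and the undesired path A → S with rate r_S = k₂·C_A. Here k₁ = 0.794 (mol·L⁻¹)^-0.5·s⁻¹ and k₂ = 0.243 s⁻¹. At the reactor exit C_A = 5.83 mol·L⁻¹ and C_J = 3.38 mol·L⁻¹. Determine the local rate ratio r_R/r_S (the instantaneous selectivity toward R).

S_{R/S} = r_R/r_S = (k₁·C_A^0.5·C_J)/(k₂·C_A) = (k₁/k₂)·C_A^-0.5·C_J.
= (0.794×5.830^0.5×3.380) / (0.243×5.830) = 6.480/1.417 = 4.57.
The undesired path is higher order in A, so low C_A (CSTR or dilute feed) favours R.

4.57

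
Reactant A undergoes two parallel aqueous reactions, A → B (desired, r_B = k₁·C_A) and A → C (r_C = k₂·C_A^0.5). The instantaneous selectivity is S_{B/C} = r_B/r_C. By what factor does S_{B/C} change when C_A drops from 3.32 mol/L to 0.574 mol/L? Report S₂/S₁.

S_{B/C} = (k₁/k₂)·C_A^0.5, so S₂/S₁ = (C_{A,2}/C_{A,1})^0.5.
= (0.574/3.32)^0.5 = (0.1729)^0.5 = 0.416.
Selectivity toward B falls as C_A falls — high-concentration operation is favoured.

0.416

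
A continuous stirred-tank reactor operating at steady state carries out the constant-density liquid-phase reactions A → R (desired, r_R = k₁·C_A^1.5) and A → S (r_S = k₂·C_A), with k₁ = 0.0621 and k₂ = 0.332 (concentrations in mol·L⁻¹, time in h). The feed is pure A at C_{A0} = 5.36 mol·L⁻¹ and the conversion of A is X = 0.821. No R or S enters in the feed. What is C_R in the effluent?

Exit C_A = C_{A0}(1−X) = 5.36×0.179 = 0.9594 mol·L⁻¹.
In a CSTR the entire volume is at exit conditions, so r_R = 0.0621×0.9594^1.5 = 0.05836 and r_S = 0.332×0.9594 = 0.3185.
Fraction of consumed A going to R: r_R/(r_R+r_S) = 0.1548.
C_R = 0.1548·C_{A0}·X = 0.1548×5.36×0.821 = 0.681 mol·L⁻¹.

0.681 mol·L⁻¹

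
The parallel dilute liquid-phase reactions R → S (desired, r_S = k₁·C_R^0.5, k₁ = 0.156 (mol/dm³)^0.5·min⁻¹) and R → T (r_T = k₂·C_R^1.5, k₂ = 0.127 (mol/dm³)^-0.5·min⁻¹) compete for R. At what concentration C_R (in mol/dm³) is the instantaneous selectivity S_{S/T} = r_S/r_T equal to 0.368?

S_{S/T} = (k₁/k₂)·C_R⁻¹ ⇒ C_R = (S·k₂/k₁)^(-1).
= (0.368×0.127/0.156)^(-1) = (0.2996)^(-1) = 3.34 mol/dm³.

3.34 mol/dm³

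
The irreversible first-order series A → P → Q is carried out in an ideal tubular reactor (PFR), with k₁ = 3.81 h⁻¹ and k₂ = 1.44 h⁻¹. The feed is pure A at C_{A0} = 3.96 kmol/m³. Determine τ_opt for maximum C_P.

0.411 h

Setting dC_P/dτ = 0 gives τ_opt = ln(k₂/k₁)/(k₂−k₁).
= ln(1.44/3.81)/(1.44−3.81) = ln(0.3780)/-2.370 = -0.9730/-2.370 = 0.411 h.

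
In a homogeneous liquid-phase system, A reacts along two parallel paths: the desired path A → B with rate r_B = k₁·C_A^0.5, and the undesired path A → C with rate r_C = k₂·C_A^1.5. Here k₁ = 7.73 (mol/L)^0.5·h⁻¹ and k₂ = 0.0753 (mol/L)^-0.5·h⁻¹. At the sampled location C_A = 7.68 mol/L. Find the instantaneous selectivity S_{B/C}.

S_{B/C} = r_B/r_C = (k₁·C_A^0.5)/(k₂·C_A^1.5) = (k₁/k₂)·C_A⁻¹.
= (7.73×7.680^0.5) / (0.0753×7.680^1.5) = 21.42/1.603 = 13.4.

13.4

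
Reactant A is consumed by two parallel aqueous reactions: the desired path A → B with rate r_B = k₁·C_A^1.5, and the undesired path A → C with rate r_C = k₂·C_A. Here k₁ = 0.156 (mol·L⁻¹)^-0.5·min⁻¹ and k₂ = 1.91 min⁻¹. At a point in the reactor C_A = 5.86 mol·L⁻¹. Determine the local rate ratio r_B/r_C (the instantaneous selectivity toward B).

0.198

S_{B/C} = r_B/r_C = (k₁·C_A^1.5)/(k₂·C_A) = (k₁/k₂)·C_A^0.5.
= (0.156×5.860^1.5) / (1.91×5.860) = 2.213/11.19 = 0.198.
Since the desired path is higher order in A, keeping C_A high (PFR or concentrated feed) favours B.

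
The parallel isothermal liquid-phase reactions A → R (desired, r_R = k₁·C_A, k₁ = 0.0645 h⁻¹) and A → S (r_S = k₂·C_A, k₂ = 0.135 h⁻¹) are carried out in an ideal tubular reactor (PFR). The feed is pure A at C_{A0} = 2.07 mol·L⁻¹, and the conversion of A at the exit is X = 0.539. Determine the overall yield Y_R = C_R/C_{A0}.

0.174

C_A = C_{A0}(1−X) = 0.9543 mol·L⁻¹.
Both paths are first order in A, so the instantaneous fraction to R is constant: dC_R/d(−C_A) = k₁/(k₁+k₂) = 0.3233.
C_R = 0.3233·(C_{A0}−C_A) = 0.3233×1.116 = 0.361 mol·L⁻¹.
Y_R = C_R/C_{A0} = 0.3607/2.07 = 0.174.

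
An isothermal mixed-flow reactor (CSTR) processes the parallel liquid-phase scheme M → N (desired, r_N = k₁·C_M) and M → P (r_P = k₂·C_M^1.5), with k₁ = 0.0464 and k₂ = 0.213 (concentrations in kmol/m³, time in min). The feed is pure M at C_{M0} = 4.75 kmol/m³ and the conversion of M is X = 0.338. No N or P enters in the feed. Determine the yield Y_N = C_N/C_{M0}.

0.0370

Exit C_M = C_{M0}(1−X) = 4.75×0.662 = 3.144 kmol/m³.
A CSTR operates uniformly at the exit composition, giving r_N = 0.1459 and r_P = 1.188 (each k·C_M^n at C_M = 3.144).
Fraction of consumed M going to N: r_N/(r_N+r_P) = 0.1094.
C_N = 0.1094·C_{M0}·X = 0.1094×4.75×0.338 = 0.176 kmol/m³; Y_N = C_N/C_{M0} = 0.0370.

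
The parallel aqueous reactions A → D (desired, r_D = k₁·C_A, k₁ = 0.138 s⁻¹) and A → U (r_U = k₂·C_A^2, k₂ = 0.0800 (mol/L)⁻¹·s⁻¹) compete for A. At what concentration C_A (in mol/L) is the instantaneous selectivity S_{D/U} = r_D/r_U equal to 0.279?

S_{D/U} = (k₁/k₂)·C_A⁻¹ ⇒ C_A = (S·k₂/k₁)^(-1).
= (0.279×0.0800/0.138)^(-1) = (0.1617)^(-1) = 6.18 mol/L.

6.18 mol/L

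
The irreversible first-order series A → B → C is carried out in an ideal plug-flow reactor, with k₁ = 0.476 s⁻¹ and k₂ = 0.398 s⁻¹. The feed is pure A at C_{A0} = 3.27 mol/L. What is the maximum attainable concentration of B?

1.31 mol/L

For a first-order series the maximum intermediate yield is C_{B,max}/C_{A0} = (k₁/k₂)^[k₂/(k₂−k₁)].
= (0.476/0.398)^(0.398/(0.398−0.476)) = (1.196)^(-5.103) = 0.4012.
C_{B,max} = 0.4012×3.27 = 1.31 mol/L.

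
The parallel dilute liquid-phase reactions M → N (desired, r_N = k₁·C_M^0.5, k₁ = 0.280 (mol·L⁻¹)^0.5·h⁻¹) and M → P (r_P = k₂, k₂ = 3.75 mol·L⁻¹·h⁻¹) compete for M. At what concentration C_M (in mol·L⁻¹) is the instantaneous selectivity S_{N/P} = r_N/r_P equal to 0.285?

14.6 mol·L⁻¹

S_{N/P} = (k₁/k₂)·C_M^0.5 ⇒ C_M = (S·k₂/k₁)^(2).
= (0.285×3.75/0.280)^(2) = (3.817)^(2) = 14.6 mol·L⁻¹.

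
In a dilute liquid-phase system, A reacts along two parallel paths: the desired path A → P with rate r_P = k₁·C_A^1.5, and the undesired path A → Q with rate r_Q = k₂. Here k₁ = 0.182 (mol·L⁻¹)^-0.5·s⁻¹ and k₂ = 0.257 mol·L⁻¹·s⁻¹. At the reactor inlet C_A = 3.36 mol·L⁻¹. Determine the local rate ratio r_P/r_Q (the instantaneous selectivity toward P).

S_{P/Q} = r_P/r_Q = (k₁·C_A^1.5)/(k₂) = (k₁/k₂)·C_A^1.5.
= (0.182×3.360^1.5) / (0.257) = 1.121/0.2570 = 4.36.

4.36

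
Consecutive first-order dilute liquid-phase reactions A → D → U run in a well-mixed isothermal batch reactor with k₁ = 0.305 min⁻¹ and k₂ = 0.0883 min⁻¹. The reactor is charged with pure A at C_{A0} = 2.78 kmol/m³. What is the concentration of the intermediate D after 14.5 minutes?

Solving the coupled first-order balances gives C_D(t) = [k₁/(k₂−k₁)]·C_{A0}·(e^(−k₁t) − e^(−k₂t)).
e^(−k₁t) = e^(−0.305×14.5) = e^(−4.423) = 0.01200; e^(−k₂t) = e^(−1.280) = 0.2779.
C_D = 0.305×2.78/(0.0883−0.305) × (0.01200−0.2779) = (-3.913)×(-0.2659) = 1.041 kmol/m³.

1.04 kmol/m³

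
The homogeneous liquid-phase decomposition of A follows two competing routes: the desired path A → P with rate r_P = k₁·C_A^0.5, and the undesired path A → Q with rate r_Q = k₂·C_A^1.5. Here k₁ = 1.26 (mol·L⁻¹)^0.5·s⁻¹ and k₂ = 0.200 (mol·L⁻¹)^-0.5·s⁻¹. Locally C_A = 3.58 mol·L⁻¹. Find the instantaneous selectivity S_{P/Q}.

S_{P/Q} = r_P/r_Q = (k₁·C_A^0.5)/(k₂·C_A^1.5) = (k₁/k₂)·C_A⁻¹.
= (1.26×3.580^0.5) / (0.200×3.580^1.5) = 2.384/1.355 = 1.76.

1.76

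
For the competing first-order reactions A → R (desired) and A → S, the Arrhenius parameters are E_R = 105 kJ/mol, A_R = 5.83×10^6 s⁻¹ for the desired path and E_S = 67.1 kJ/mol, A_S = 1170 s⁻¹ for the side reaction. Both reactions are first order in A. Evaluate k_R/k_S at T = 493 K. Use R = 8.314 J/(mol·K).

0.481

k_R/k_S = (A_R/A_S)·exp[−(E_R−E_S)/(RT)] = (A_R/A_S)·exp[(E_S−E_R)/(RT)].
(E_S−E_R)/(RT) = (67.1−105)×10³/(8.314×493) = -37900/4099 = -9.247.
k_R/k_S = (5.83×10^6/1170)·exp(-9.247) = 4983 × 9.644×10^-5 = 0.481.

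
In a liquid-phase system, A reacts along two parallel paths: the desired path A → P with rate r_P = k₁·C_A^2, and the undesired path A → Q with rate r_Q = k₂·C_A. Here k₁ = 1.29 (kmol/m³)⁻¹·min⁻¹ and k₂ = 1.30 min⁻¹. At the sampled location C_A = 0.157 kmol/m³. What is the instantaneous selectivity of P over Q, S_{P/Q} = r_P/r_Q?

S_{P/Q} = r_P/r_Q = (k₁·C_A^2)/(k₂·C_A) = (k₁/k₂)·C_A.
= (1.29×0.1570^2) / (1.30×0.1570) = 0.03180/0.2041 = 0.156.

0.156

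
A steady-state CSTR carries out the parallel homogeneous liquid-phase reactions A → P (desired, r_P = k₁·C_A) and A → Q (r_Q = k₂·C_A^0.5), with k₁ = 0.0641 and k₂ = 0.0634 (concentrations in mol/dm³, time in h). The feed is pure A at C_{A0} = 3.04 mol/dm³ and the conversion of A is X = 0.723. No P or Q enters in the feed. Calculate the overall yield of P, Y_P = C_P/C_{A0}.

0.348

Exit C_A = C_{A0}(1−X) = 3.04×0.277 = 0.8421 mol/dm³.
A CSTR operates uniformly at the exit composition, giving r_P = 0.05398 and r_Q = 0.05818 (each k·C_A^n at C_A = 0.8421).
Fraction of consumed A going to P: r_P/(r_P+r_Q) = 0.4813.
C_P = 0.4813·C_{A0}·X = 0.4813×3.04×0.723 = 1.06 mol/dm³; Y_P = C_P/C_{A0} = 0.348.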